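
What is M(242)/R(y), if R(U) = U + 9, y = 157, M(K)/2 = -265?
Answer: -265/83 ≈ -3.1928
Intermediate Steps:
M(K) = -530 (M(K) = 2*(-265) = -530)
R(U) = 9 + U
M(242)/R(y) = -530/(9 + 157) = -530/166 = -530*1/166 = -265/83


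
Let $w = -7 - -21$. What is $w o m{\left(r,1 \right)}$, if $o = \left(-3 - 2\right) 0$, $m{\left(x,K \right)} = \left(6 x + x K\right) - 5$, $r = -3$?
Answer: $0$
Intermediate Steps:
$w = 14$ ($w = -7 + 21 = 14$)
$m{\left(x,K \right)} = -5 + 6 x + K x$ ($m{\left(x,K \right)} = \left(6 x + K x\right) - 5 = -5 + 6 x + K x$)
$o = 0$ ($o = \left(-5\right) 0 = 0$)
$w o m{\left(r,1 \right)} = 14 \cdot 0 \left(-5 + 6 \left(-3\right) + 1 \left(-3\right)\right) = 0 \left(-5 - 18 - 3\right) = 0 \left(-26\right) = 0$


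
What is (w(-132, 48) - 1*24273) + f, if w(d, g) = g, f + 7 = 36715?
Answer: 12483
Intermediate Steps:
f = 36708 (f = -7 + 36715 = 36708)
(w(-132, 48) - 1*24273) + f = (48 - 1*24273) + 36708 = (48 - 24273) + 36708 = -24225 + 36708 = 12483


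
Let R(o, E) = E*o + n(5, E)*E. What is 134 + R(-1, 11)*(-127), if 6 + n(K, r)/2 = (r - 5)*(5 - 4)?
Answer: 1531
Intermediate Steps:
n(K, r) = -22 + 2*r (n(K, r) = -12 + 2*((r - 5)*(5 - 4)) = -12 + 2*((-5 + r)*1) = -12 + 2*(-5 + r) = -12 + (-10 + 2*r) = -22 + 2*r)
R(o, E) = E*o + E*(-22 + 2*E) (R(o, E) = E*o + (-22 + 2*E)*E = E*o + E*(-22 + 2*E))
134 + R(-1, 11)*(-127) = 134 + (11*(-22 - 1 + 2*11))*(-127) = 134 + (11*(-22 - 1 + 22))*(-127) = 134 + (11*(-1))*(-127) = 134 - 11*(-127) = 134 + 1397 = 1531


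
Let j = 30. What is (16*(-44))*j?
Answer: -21120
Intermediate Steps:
(16*(-44))*j = (16*(-44))*30 = -704*30 = -21120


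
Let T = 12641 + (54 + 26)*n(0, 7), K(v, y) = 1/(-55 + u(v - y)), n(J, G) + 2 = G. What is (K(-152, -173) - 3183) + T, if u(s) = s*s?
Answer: 3805189/386 ≈ 9858.0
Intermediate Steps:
n(J, G) = -2 + G
u(s) = s²
K(v, y) = 1/(-55 + (v - y)²)
T = 13041 (T = 12641 + (54 + 26)*(-2 + 7) = 12641 + 80*5 = 12641 + 400 = 13041)
(K(-152, -173) - 3183) + T = (1/(-55 + (-152 - 1*(-173))²) - 3183) + 13041 = (1/(-55 + (-152 + 173)²) - 3183) + 13041 = (1/(-55 + 21²) - 3183) + 13041 = (1/(-55 + 441) - 3183) + 13041 = (1/386 - 3183) + 13041 = -1228637/386 + 13041 = 3805189/386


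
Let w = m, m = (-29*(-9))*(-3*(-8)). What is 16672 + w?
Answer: 22936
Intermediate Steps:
m = 6264 (m = 261*24 = 6264)
w = 6264
16672 + w = 16672 + 6264 = 22936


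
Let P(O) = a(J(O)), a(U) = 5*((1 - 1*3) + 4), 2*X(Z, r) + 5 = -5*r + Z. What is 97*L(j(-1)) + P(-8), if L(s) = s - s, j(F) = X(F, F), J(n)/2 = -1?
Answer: 10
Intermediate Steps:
J(n) = -2 (J(n) = 2*(-1) = -2)
X(Z, r) = -5/2 + Z/2 - 5*r/2 (X(Z, r) = -5/2 + (-5*r + Z)/2 = -5/2 + (Z - 5*r)/2 = -5/2 + (Z/2 - 5*r/2) = -5/2 + Z/2 - 5*r/2)
j(F) = -5/2 - 2*F (j(F) = -5/2 + F/2 - 5*F/2 = -5/2 - 2*F)
a(U) = 10 (a(U) = 5*((1 - 3) + 4) = 5*(-2 + 4) = 5*2 = 10)
L(s) = 0
P(O) = 10
97*L(j(-1)) + P(-8) = 97*0 + 10 = 0 + 10 = 10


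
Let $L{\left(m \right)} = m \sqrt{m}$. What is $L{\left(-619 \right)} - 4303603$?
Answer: $-4303603 - 619 i \sqrt{619} \approx -4.3036 \cdot 10^{6} - 15401.0 i$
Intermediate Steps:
$L{\left(m \right)} = m^{\frac{3}{2}}$
$L{\left(-619 \right)} - 4303603 = \left(-619\right)^{\frac{3}{2}} - 4303603 = - 619 i \sqrt{619} - 4303603 = -4303603 - 619 i \sqrt{619}$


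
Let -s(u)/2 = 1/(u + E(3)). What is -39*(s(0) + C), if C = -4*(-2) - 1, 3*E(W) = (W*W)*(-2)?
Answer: -286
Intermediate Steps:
E(W) = -2*W**2/3 (E(W) = ((W*W)*(-2))/3 = (W**2*(-2))/3 = (-2*W**2)/3 = -2*W**2/3)
C = 7 (C = 8 - 1 = 7)
s(u) = -2/(-6 + u) (s(u) = -2/(u - 2/3*3**2) = -2/(u - 2/3*9) = -2/(u - 6) = -2/(-6 + u))
-39*(s(0) + C) = -39*(-2/(-6 + 0) + 7) = -39*(-2/(-6) + 7) = -39*(-2*(-1/6) + 7) = -39*(1/3 + 7) = -39*22/3 = -286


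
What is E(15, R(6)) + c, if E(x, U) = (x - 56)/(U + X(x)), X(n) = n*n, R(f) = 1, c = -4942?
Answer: -1116933/226 ≈ -4942.2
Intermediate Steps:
X(n) = n**2
E(x, U) = (-56 + x)/(U + x**2) (E(x, U) = (x - 56)/(U + x**2) = (-56 + x)/(U + x**2))
E(15, R(6)) + c = (-56 + 15)/(1 + 15**2) - 4942 = -41/(1 + 225) - 4942 = -41/226 - 4942 = -1116933/226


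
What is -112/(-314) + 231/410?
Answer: 59227/64370 ≈ 0.92010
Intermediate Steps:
-112/(-314) + 231/410 = -112*(-1/314) + 231*(1/410) = 56/157 + 231/410 = 59227/64370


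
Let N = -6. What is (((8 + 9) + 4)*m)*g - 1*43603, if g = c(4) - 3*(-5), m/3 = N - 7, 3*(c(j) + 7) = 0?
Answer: -50155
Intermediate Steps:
c(j) = -7 (c(j) = -7 + (1/3)*0 = -7 + 0 = -7)
m = -39 (m = 3*(-6 - 7) = 3*(-13) = -39)
g = 8 (g = -7 - 3*(-5) = -7 + 15 = 8)
(((8 + 9) + 4)*m)*g - 1*43603 = (((8 + 9) + 4)*(-39))*8 - 1*43603 = ((17 + 4)*(-39))*8 - 43603 = (21*(-39))*8 - 43603 = -819*8 - 43603 = -6552 - 43603 = -50155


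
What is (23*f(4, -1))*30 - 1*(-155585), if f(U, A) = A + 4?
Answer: 157655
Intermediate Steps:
f(U, A) = 4 + A
(23*f(4, -1))*30 - 1*(-155585) = (23*(4 - 1))*30 - 1*(-155585) = (23*3)*30 + 155585 = 69*30 + 155585 = 2070 + 155585 = 157655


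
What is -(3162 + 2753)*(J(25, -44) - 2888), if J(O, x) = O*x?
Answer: 23589020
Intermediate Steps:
-(3162 + 2753)*(J(25, -44) - 2888) = -(3162 + 2753)*(25*(-44) - 2888) = -5915*(-1100 - 2888) = -5915*(-3988) = -1*(-23589020) = 23589020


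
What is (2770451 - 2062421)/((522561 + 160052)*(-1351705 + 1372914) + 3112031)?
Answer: 118005/2413441858 ≈ 4.8895e-5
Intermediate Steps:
(2770451 - 2062421)/((522561 + 160052)*(-1351705 + 1372914) + 3112031) = 708030/(682613*21209 + 3112031) = 708030/(14477539117 + 3112031) = 708030/14480651148 = 708030*(1/14480651148) = 118005/2413441858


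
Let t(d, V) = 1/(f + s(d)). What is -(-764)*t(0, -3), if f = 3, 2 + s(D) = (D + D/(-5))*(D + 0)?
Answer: 764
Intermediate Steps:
s(D) = -2 + 4*D²/5 (s(D) = -2 + (D + D/(-5))*(D + 0) = -2 + (D + D*(-⅕))*D = -2 + (D - D/5)*D = -2 + (4*D/5)*D = -2 + 4*D²/5)
t(d, V) = 1/(1 + 4*d²/5) (t(d, V) = 1/(3 + (-2 + 4*d²/5)) = 1/(1 + 4*d²/5))
-(-764)*t(0, -3) = -(-764)*5/(5 + 4*0²) = -(-764)*5/(5 + 4*0) = -(-764)*5/(5 + 0) = -(-764)*5/5 = -(-764)*5*(⅕) = -(-764) = -382*(-2) = 764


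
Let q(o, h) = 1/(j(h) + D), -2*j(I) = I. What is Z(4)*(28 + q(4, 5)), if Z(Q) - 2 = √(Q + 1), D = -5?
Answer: 836/15 + 418*√5/15 ≈ 118.05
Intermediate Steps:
j(I) = -I/2
Z(Q) = 2 + √(1 + Q) (Z(Q) = 2 + √(Q + 1) = 2 + √(1 + Q))
q(o, h) = 1/(-5 - h/2) (q(o, h) = 1/(-h/2 - 5) = 1/(-5 - h/2))
Z(4)*(28 + q(4, 5)) = (2 + √(1 + 4))*(28 - 2/(10 + 5)) = (2 + √5)*(28 - 2/15) = (2 + √5)*(418/15) = 836/15 + 418*√5/15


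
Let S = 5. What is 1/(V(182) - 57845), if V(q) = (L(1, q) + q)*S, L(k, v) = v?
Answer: -1/56025 ≈ -1.7849e-5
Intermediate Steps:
V(q) = 10*q (V(q) = (q + q)*5 = (2*q)*5 = 10*q)
1/(V(182) - 57845) = 1/(10*182 - 57845) = 1/(1820 - 57845) = 1/(-56025) = -1/56025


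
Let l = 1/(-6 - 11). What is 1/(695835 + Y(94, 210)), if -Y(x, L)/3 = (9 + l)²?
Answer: 289/201027003 ≈ 1.4376e-6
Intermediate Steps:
l = -1/17 (l = 1/(-17) = -1/17 ≈ -0.058824)
Y(x, L) = -69312/289 (Y(x, L) = -3*(9 - 1/17)² = -3*(152/17)² = -3*23104/289 = -69312/289)
1/(695835 + Y(94, 210)) = 1/(695835 - 69312/289) = 1/(201027003/289) = 289/201027003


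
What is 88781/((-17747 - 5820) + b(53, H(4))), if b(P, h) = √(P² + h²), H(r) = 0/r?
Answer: -88781/23514 ≈ -3.7757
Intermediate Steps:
H(r) = 0
88781/((-17747 - 5820) + b(53, H(4))) = 88781/((-17747 - 5820) + √(53² + 0²)) = 88781/(-23567 + √(2809 + 0)) = 88781/(-23567 + √2809) = 88781/(-23567 + 53) = 88781/(-23514) = 88781*(-1/23514) = -88781/23514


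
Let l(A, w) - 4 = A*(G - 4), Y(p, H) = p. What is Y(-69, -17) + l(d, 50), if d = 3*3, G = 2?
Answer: -83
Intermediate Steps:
d = 9
l(A, w) = 4 - 2*A (l(A, w) = 4 + A*(2 - 4) = 4 + A*(-2) = 4 - 2*A)
Y(-69, -17) + l(d, 50) = -69 + (4 - 2*9) = -69 + (4 - 18) = -69 - 14 = -83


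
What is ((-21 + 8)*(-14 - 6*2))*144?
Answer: 48672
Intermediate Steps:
((-21 + 8)*(-14 - 6*2))*144 = -13*(-14 - 12)*144 = -13*(-26)*144 = 338*144 = 48672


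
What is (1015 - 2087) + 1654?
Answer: 582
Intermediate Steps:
(1015 - 2087) + 1654 = -1072 + 1654 = 582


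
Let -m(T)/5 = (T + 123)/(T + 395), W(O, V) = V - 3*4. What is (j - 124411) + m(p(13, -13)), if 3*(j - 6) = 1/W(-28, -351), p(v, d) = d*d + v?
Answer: -78171916267/628353 ≈ -1.2441e+5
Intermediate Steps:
p(v, d) = v + d**2 (p(v, d) = d**2 + v = v + d**2)
W(O, V) = -12 + V (W(O, V) = V - 12 = -12 + V)
j = 6533/1089 (j = 6 + 1/(3*(-12 - 351)) = 6 + (1/3)/(-363) = 6 + (1/3)*(-1/363) = 6 - 1/1089 = 6533/1089 ≈ 5.9991)
m(T) = -5*(123 + T)/(395 + T) (m(T) = -5*(T + 123)/(T + 395) = -5*(123 + T)/(395 + T))
(j - 124411) + m(p(13, -13)) = (6533/1089 - 124411) + 5*(-123 - (13 + (-13)**2))/(395 + (13 + (-13)**2)) = -135477046/1089 + 5*(-123 - (13 + 169))/(395 + (13 + 169)) = -135477046/1089 + 5*(-123 - 1*182)/(395 + 182) = -135477046/1089 + 5*(-123 - 182)/577 = -135477046/1089 + 5*(1/577)*(-305) = -135477046/1089 - 1525/577 = -78171916267/628353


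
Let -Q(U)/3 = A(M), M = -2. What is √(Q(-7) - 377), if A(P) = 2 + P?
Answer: I*√377 ≈ 19.417*I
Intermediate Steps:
Q(U) = 0 (Q(U) = -3*(2 - 2) = -3*0 = 0)
√(Q(-7) - 377) = √(0 - 377) = √(-377) = I*√377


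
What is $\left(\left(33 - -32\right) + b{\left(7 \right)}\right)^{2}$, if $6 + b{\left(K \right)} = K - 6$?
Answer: $3600$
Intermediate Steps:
$b{\left(K \right)} = -12 + K$ ($b{\left(K \right)} = -6 + \left(K - 6\right) = -6 + \left(-6 + K\right) = -12 + K$)
$\left(\left(33 - -32\right) + b{\left(7 \right)}\right)^{2} = \left(\left(33 - -32\right) + \left(-12 + 7\right)\right)^{2} = \left(\left(33 + 32\right) - 5\right)^{2} = \left(65 - 5\right)^{2} = 60^{2} = 3600$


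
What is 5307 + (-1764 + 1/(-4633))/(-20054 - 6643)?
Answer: 656416148320/123687201 ≈ 5307.1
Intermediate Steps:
5307 + (-1764 + 1/(-4633))/(-20054 - 6643) = 5307 + (-1764 - 1/4633)/(-26697) = 5307 - 8172613/4633*(-1/26697) = 5307 + 8172613/123687201 = 656416148320/123687201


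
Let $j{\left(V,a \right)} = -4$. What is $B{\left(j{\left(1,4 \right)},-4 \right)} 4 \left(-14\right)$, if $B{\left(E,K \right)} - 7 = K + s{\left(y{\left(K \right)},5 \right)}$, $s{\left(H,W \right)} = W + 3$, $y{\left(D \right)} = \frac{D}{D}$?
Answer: $-616$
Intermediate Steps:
$y{\left(D \right)} = 1$
$s{\left(H,W \right)} = 3 + W$
$B{\left(E,K \right)} = 15 + K$ ($B{\left(E,K \right)} = 7 + \left(K + \left(3 + 5\right)\right) = 7 + \left(K + 8\right) = 7 + \left(8 + K\right) = 15 + K$)
$B{\left(j{\left(1,4 \right)},-4 \right)} 4 \left(-14\right) = \left(15 - 4\right) 4 \left(-14\right) = 11 \cdot 4 \left(-14\right) = 44 \left(-14\right) = -616$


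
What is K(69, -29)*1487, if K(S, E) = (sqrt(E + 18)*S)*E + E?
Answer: -43123 - 2975487*I*sqrt(11) ≈ -43123.0 - 9.8686e+6*I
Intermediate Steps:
K(S, E) = E + E*S*sqrt(18 + E) (K(S, E) = (sqrt(18 + E)*S)*E + E = (S*sqrt(18 + E))*E + E = E*S*sqrt(18 + E) + E = E + E*S*sqrt(18 + E))
K(69, -29)*1487 = -29*(1 + 69*sqrt(18 - 29))*1487 = -29*(1 + 69*sqrt(-11))*1487 = -29*(1 + 69*(I*sqrt(11)))*1487 = -29*(1 + 69*I*sqrt(11))*1487 = (-29 - 2001*I*sqrt(11))*1487 = -43123 - 2975487*I*sqrt(11)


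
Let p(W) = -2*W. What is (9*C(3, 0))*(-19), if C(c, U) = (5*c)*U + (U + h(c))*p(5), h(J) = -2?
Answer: -3420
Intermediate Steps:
C(c, U) = 20 - 10*U + 5*U*c (C(c, U) = (5*c)*U + (U - 2)*(-2*5) = 5*U*c + (-2 + U)*(-10) = 5*U*c + (20 - 10*U) = 20 - 10*U + 5*U*c)
(9*C(3, 0))*(-19) = (9*(20 - 10*0 + 5*0*3))*(-19) = (9*(20 + 0 + 0))*(-19) = (9*20)*(-19) = 180*(-19) = -3420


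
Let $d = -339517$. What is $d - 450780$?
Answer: $-790297$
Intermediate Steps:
$d - 450780 = -339517 - 450780 = -790297$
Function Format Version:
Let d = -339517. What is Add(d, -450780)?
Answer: -790297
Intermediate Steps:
Add(d, -450780) = Add(-339517, -450780) = -790297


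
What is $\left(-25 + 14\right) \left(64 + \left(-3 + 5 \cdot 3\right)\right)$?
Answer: $-836$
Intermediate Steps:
$\left(-25 + 14\right) \left(64 + \left(-3 + 5 \cdot 3\right)\right) = - 11 \left(64 + \left(-3 + 15\right)\right) = - 11 \left(64 + 12\right) = \left(-11\right) 76 = -836$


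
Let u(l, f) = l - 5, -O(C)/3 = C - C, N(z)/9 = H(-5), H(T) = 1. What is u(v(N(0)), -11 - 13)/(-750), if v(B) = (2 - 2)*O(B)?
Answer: 1/150 ≈ 0.0066667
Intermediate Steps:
N(z) = 9 (N(z) = 9*1 = 9)
O(C) = 0 (O(C) = -3*(C - C) = -3*0 = 0)
v(B) = 0 (v(B) = (2 - 2)*0 = 0*0 = 0)
u(l, f) = -5 + l
u(v(N(0)), -11 - 13)/(-750) = (-5 + 0)/(-750) = -5*(-1/750) = 1/150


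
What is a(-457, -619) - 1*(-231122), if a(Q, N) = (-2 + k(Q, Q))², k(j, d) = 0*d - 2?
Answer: 231138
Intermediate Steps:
k(j, d) = -2 (k(j, d) = 0 - 2 = -2)
a(Q, N) = 16 (a(Q, N) = (-2 - 2)² = (-4)² = 16)
a(-457, -619) - 1*(-231122) = 16 - 1*(-231122) = 16 + 231122 = 231138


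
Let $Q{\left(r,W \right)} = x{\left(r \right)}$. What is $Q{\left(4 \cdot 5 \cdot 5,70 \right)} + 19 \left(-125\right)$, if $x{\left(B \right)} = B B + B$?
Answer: $7725$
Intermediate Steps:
$x{\left(B \right)} = B + B^{2}$ ($x{\left(B \right)} = B^{2} + B = B + B^{2}$)
$Q{\left(r,W \right)} = r \left(1 + r\right)$
$Q{\left(4 \cdot 5 \cdot 5,70 \right)} + 19 \left(-125\right) = 4 \cdot 5 \cdot 5 \left(1 + 4 \cdot 5 \cdot 5\right) + 19 \left(-125\right) = 20 \cdot 5 \left(1 + 20 \cdot 5\right) - 2375 = 100 \left(1 + 100\right) - 2375 = 100 \cdot 101 - 2375 = 10100 - 2375 = 7725$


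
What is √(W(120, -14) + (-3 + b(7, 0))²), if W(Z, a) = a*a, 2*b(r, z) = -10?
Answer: 2*√65 ≈ 16.125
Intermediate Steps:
b(r, z) = -5 (b(r, z) = (½)*(-10) = -5)
W(Z, a) = a²
√(W(120, -14) + (-3 + b(7, 0))²) = √((-14)² + (-3 - 5)²) = √(196 + (-8)²) = √(196 + 64) = √260 = 2*√65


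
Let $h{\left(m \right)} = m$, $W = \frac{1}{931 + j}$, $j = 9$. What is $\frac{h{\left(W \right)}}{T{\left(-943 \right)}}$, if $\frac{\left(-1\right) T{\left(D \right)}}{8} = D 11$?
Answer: $\frac{1}{78004960} \approx 1.282 \cdot 10^{-8}$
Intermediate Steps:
$W = \frac{1}{940}$ ($W = \frac{1}{931 + 9} = \frac{1}{940} \approx 0.0010638$)
$T{\left(D \right)} = - 88 D$ ($T{\left(D \right)} = - 8 D 11 = - 8 \cdot 11 D = - 88 D$)
$\frac{h{\left(W \right)}}{T{\left(-943 \right)}} = \frac{1}{940 \left(\left(-88\right) \left(-943\right)\right)} = \frac{1}{940 \cdot 82984} = \frac{1}{940} \cdot \frac{1}{82984} = \frac{1}{78004960}$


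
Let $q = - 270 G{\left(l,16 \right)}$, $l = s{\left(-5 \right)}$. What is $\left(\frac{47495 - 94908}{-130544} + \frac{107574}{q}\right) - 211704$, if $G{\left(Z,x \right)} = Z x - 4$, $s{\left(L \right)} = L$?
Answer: $- \frac{26116039256191}{123364080} \approx -2.117 \cdot 10^{5}$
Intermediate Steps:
$l = -5$
$G{\left(Z,x \right)} = -4 + Z x$
$q = 22680$ ($q = - 270 \left(-4 - 80\right) = \left(-270\right) \left(-84\right) = 22680$)
$\left(\frac{47495 - 94908}{-130544} + \frac{107574}{q}\right) - 211704 = \left(\frac{47495 - 94908}{-130544} + \frac{107574}{22680}\right) - 211704 = \left(\left(-47413\right) \left(- \frac{1}{130544}\right) + 107574 \cdot \frac{1}{22680}\right) - 211704 = \left(\frac{47413}{130544} + \frac{17929}{3780}\right) - 211704 = \frac{629936129}{123364080} - 211704 = - \frac{26116039256191}{123364080}$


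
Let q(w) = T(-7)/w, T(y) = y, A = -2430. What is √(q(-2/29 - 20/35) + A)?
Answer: 11*I*√337870/130 ≈ 49.184*I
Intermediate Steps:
q(w) = -7/w
√(q(-2/29 - 20/35) + A) = √(-7/(-2/29 - 20/35) - 2430) = √(-7/(-2*1/29 - 20*1/35) - 2430) = √(-7/(-2/29 - 4/7) - 2430) = √(-7/(-130/203) - 2430) = √(-7*(-203/130) - 2430) = √(1421/130 - 2430) = √(-314479/130) = 11*I*√337870/130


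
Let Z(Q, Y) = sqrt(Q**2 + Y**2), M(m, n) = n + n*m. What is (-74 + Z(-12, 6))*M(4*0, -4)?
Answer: 296 - 24*sqrt(5) ≈ 242.33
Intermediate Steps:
M(m, n) = n + m*n
(-74 + Z(-12, 6))*M(4*0, -4) = (-74 + sqrt((-12)**2 + 6**2))*(-4*(1 + 4*0)) = (-74 + sqrt(144 + 36))*(-4*(1 + 0)) = (-74 + sqrt(180))*(-4*1) = (-74 + 6*sqrt(5))*(-4) = 296 - 24*sqrt(5)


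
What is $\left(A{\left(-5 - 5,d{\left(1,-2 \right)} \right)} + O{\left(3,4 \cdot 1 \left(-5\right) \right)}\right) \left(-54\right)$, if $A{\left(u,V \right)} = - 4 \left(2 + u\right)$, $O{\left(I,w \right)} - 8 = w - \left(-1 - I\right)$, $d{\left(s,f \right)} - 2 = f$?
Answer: $-1296$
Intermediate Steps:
$d{\left(s,f \right)} = 2 + f$
$O{\left(I,w \right)} = 9 + I + w$ ($O{\left(I,w \right)} = 8 - \left(-1 - I - w\right) = 8 + \left(w + \left(1 + I\right)\right) = 8 + \left(1 + I + w\right) = 9 + I + w$)
$A{\left(u,V \right)} = -8 - 4 u$
$\left(A{\left(-5 - 5,d{\left(1,-2 \right)} \right)} + O{\left(3,4 \cdot 1 \left(-5\right) \right)}\right) \left(-54\right) = \left(\left(-8 - 4 \left(-5 - 5\right)\right) + \left(9 + 3 + 4 \cdot 1 \left(-5\right)\right)\right) \left(-54\right) = \left(\left(-8 - -40\right) + \left(9 + 3 + 4 \left(-5\right)\right)\right) \left(-54\right) = \left(\left(-8 + 40\right) + \left(9 + 3 - 20\right)\right) \left(-54\right) = \left(32 - 8\right) \left(-54\right) = 24 \left(-54\right) = -1296$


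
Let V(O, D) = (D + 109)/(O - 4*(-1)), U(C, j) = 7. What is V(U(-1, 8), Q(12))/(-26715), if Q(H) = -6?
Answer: -103/293865 ≈ -0.00035050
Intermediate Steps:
V(O, D) = (109 + D)/(4 + O) (V(O, D) = (109 + D)/(O + 4) = (109 + D)/(4 + O))
V(U(-1, 8), Q(12))/(-26715) = ((109 - 6)/(4 + 7))/(-26715) = (103/11)*(-1/26715) = -103/293865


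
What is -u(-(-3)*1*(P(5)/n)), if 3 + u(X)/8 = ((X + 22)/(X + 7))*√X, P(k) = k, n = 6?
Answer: 24 - 196*√10/19 ≈ -8.6214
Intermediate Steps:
u(X) = -24 + 8*√X*(22 + X)/(7 + X) (u(X) = -24 + 8*(((X + 22)/(X + 7))*√X) = -24 + 8*(((22 + X)/(7 + X))*√X) = -24 + 8*(√X*(22 + X)/(7 + X)) = -24 + 8*√X*(22 + X)/(7 + X))
-u(-(-3)*1*(P(5)/n)) = -8*(-21 + (-(-3)*1*(5/6))^(3/2) - (-3)*(-3*5/6) + 22*√(-(-3)*1*(5/6)))/(7 - (-3)*1*(5/6)) = -8*(-21 + (-(-3)*1*(5*(⅙)))^(3/2) - (-3)*(-3*5*(⅙)) + 22*√(-(-3)*1*(5*(⅙))))/(7 - (-3)*1*(5*(⅙))) = -8*(-21 + (-(-3)*1*(⅚))^(3/2) - (-3)*(-3*5/6) + 22*√(-(-3)*1*(⅚)))/(7 - (-3)*1*(⅚)) = -8*(-21 + (-(-3)*5/6)^(3/2) - (-3)*(-3*⅚) + 22*√(-(-3)*5/6))/(7 - (-3)*5/6) = -8*(-21 + (-1*(-5/2))^(3/2) - (-3)*(-5)/2 + 22*√(-1*(-5/2)))/(7 - 1*(-5/2)) = -8*(-21 + (5/2)^(3/2) - 3*5/2 + 22*√(5/2))/(7 + 5/2) = -8*(-21 + 5*√10/4 - 15/2 + 22*(√10/2))/19/2 = -8*2*(-21 + 5*√10/4 - 15/2 + 11*√10)/19 = -8*2*(-57/2 + 49*√10/4)/19 = -(-24 + 196*√10/19) = 24 - 196*√10/19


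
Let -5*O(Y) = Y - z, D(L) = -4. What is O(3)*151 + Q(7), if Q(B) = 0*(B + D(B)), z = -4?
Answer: -1057/5 ≈ -211.40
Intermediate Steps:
Q(B) = 0 (Q(B) = 0*(B - 4) = 0*(-4 + B) = 0)
O(Y) = -4/5 - Y/5 (O(Y) = -(Y - 1*(-4))/5 = -(Y + 4)/5 = -(4 + Y)/5 = -4/5 - Y/5)
O(3)*151 + Q(7) = (-4/5 - 1/5*3)*151 + 0 = (-4/5 - 3/5)*151 + 0 = -7/5*151 + 0 = -1057/5 + 0 = -1057/5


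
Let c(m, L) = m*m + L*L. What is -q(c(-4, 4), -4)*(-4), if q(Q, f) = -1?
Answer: -4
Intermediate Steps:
c(m, L) = L² + m² (c(m, L) = m² + L² = L² + m²)
-q(c(-4, 4), -4)*(-4) = -1*(-1)*(-4) = 1*(-4) = -4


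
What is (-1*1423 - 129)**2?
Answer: 2408704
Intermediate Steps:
(-1*1423 - 129)**2 = (-1423 - 129)**2 = (-1552)**2 = 2408704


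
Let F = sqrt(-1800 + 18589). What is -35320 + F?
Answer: -35320 + sqrt(16789) ≈ -35190.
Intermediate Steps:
F = sqrt(16789) ≈ 129.57
-35320 + F = -35320 + sqrt(16789)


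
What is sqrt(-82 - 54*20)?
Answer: I*sqrt(1162) ≈ 34.088*I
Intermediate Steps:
sqrt(-82 - 54*20) = sqrt(-82 - 1080) = sqrt(-1162) = I*sqrt(1162)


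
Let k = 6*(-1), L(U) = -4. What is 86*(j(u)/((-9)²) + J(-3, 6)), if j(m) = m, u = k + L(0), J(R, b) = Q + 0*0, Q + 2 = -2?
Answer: -28724/81 ≈ -354.62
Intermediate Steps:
Q = -4 (Q = -2 - 2 = -4)
k = -6
J(R, b) = -4 (J(R, b) = -4 + 0*0 = -4 + 0 = -4)
u = -10 (u = -6 - 4 = -10)
86*(j(u)/((-9)²) + J(-3, 6)) = 86*(-10/((-9)²) - 4) = 86*(-10/81 - 4) = 86*(-334/81) = -28724/81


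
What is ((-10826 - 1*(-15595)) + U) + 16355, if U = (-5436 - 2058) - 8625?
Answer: 5005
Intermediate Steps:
U = -16119 (U = -7494 - 8625 = -16119)
((-10826 - 1*(-15595)) + U) + 16355 = ((-10826 - 1*(-15595)) - 16119) + 16355 = ((-10826 + 15595) - 16119) + 16355 = (4769 - 16119) + 16355 = -11350 + 16355 = 5005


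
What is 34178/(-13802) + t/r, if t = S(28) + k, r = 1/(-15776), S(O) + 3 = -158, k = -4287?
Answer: 484254525759/6901 ≈ 7.0172e+7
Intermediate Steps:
S(O) = -161 (S(O) = -3 - 158 = -161)
r = -1/15776 ≈ -6.3387e-5
t = -4448 (t = -161 - 4287 = -4448)
34178/(-13802) + t/r = 34178/(-13802) - 4448/(-1/15776) = 34178*(-1/13802) - 4448*(-15776) = -17089/6901 + 70171648 = 484254525759/6901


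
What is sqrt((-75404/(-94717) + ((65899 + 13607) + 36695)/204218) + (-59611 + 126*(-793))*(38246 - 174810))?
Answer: 5*sqrt(135796197257756656111284010)/394753394 ≈ 1.4760e+5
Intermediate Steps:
sqrt((-75404/(-94717) + ((65899 + 13607) + 36695)/204218) + (-59611 + 126*(-793))*(38246 - 174810)) = sqrt((-75404*(-1/94717) + (79506 + 36695)*(1/204218)) + (-59611 - 99918)*(-136564)) = sqrt((10772/13531 + 116201*(1/204218)) - 159529*(-136564)) = sqrt((10772/13531 + 116201/204218) + 21785918356) = sqrt(538878861/394753394 + 21785918356) = sqrt(8600065212976779125/394753394) = 5*sqrt(135796197257756656111284010)/394753394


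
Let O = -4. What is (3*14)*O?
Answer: -168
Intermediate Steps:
(3*14)*O = (3*14)*(-4) = 42*(-4) = -168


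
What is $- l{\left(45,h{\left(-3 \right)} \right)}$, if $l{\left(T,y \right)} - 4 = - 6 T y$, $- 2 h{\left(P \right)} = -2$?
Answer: $266$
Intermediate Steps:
$h{\left(P \right)} = 1$ ($h{\left(P \right)} = \left(- \frac{1}{2}\right) \left(-2\right) = 1$)
$l{\left(T,y \right)} = 4 - 6 T y$ ($l{\left(T,y \right)} = 4 + - 6 T y = 4 - 6 T y$)
$- l{\left(45,h{\left(-3 \right)} \right)} = - (4 - 270 \cdot 1) = - (4 - 270) = \left(-1\right) \left(-266\right) = 266$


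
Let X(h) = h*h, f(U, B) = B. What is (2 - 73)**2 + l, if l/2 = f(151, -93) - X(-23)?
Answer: 3797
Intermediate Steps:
X(h) = h**2
l = -1244 (l = 2*(-93 - 1*(-23)**2) = 2*(-93 - 1*529) = 2*(-93 - 529) = 2*(-622) = -1244)
(2 - 73)**2 + l = (2 - 73)**2 - 1244 = (-71)**2 - 1244 = 5041 - 1244 = 3797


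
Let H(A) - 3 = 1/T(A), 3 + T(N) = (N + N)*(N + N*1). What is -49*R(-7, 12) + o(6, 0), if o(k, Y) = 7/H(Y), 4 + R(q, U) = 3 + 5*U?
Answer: -23107/8 ≈ -2888.4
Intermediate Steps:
T(N) = -3 + 4*N² (T(N) = -3 + (N + N)*(N + N*1) = -3 + (2*N)*(N + N) = -3 + (2*N)*(2*N) = -3 + 4*N²)
R(q, U) = -1 + 5*U (R(q, U) = -4 + (3 + 5*U) = -1 + 5*U)
H(A) = 3 + 1/(-3 + 4*A²)
o(k, Y) = 7*(-3 + 4*Y²)/(4*(-2 + 3*Y²)) (o(k, Y) = 7/((4*(-2 + 3*Y²)/(-3 + 4*Y²))) = 7*((-3 + 4*Y²)/(4*(-2 + 3*Y²))) = 7*(-3 + 4*Y²)/(4*(-2 + 3*Y²)))
-49*R(-7, 12) + o(6, 0) = -49*(-1 + 5*12) + 7*(-3 + 4*0²)/(4*(-2 + 3*0²)) = -49*(-1 + 60) + 7*(-3 + 4*0)/(4*(-2 + 3*0)) = -49*59 + 7*(-3 + 0)/(4*(-2 + 0)) = -2891 + (7/4)*(-3)/(-2) = -2891 + (7/4)*(-½)*(-3) = -2891 + 21/8 = -23107/8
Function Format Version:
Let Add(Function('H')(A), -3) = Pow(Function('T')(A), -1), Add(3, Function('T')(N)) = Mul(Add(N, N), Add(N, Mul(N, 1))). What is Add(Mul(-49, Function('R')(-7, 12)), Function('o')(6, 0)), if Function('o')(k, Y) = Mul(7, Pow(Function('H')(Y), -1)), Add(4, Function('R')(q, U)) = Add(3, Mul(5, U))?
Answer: Rational(-23107, 8) ≈ -2888.4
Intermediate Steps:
Function('T')(N) = Add(-3, Mul(4, Pow(N, 2))) (Function('T')(N) = Add(-3, Mul(Add(N, N), Add(N, Mul(N, 1)))) = Add(-3, Mul(Mul(2, N), Add(N, N))) = Add(-3, Mul(Mul(2, N), Mul(2, N))) = Add(-3, Mul(4, Pow(N, 2))))
Function('R')(q, U) = Add(-1, Mul(5, U)) (Function('R')(q, U) = Add(-4, Add(3, Mul(5, U))) = Add(-1, Mul(5, U)))
Function('H')(A) = Add(3, Pow(Add(-3, Mul(4, Pow(A, 2))), -1))
Function('o')(k, Y) = Mul(Rational(7, 4), Pow(Add(-2, Mul(3, Pow(Y, 2))), -1), Add(-3, Mul(4, Pow(Y, 2)))) (Function('o')(k, Y) = Mul(7, Pow(Mul(4, Pow(Add(-3, Mul(4, Pow(Y, 2))), -1), Add(-2, Mul(3, Pow(Y, 2)))), -1)) = Mul(7, Mul(Rational(1, 4), Pow(Add(-2, Mul(3, Pow(Y, 2))), -1), Add(-3, Mul(4, Pow(Y, 2))))) = Mul(Rational(7, 4), Pow(Add(-2, Mul(3, Pow(Y, 2))), -1), Add(-3, Mul(4, Pow(Y, 2)))))
Add(Mul(-49, Function('R')(-7, 12)), Function('o')(6, 0)) = Add(Mul(-49, Add(-1, Mul(5, 12))), Mul(Rational(7, 4), Pow(Add(-2, Mul(3, Pow(0, 2))), -1), Add(-3, Mul(4, Pow(0, 2))))) = Add(Mul(-49, Add(-1, 60)), Mul(Rational(7, 4), Pow(Add(-2, Mul(3, 0)), -1), Add(-3, Mul(4, 0)))) = Add(Mul(-49, 59), Mul(Rational(7, 4), Pow(Add(-2, 0), -1), Add(-3, 0))) = Add(-2891, Mul(Rational(7, 4), Pow(-2, -1), -3)) = Add(-2891, Mul(Rational(7, 4), Rational(-1, 2), -3)) = Add(-2891, Rational(21, 8)) = Rational(-23107, 8)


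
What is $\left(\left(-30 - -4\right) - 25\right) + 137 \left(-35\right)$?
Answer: $-4846$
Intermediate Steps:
$\left(\left(-30 - -4\right) - 25\right) + 137 \left(-35\right) = \left(\left(-30 + 4\right) - 25\right) - 4795 = \left(-26 - 25\right) - 4795 = -51 - 4795 = -4846$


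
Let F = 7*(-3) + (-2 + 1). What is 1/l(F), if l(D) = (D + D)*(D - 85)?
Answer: 1/4708 ≈ 0.00021240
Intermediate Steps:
F = -22 (F = -21 - 1 = -22)
l(D) = 2*D*(-85 + D) (l(D) = (2*D)*(-85 + D) = 2*D*(-85 + D))
1/l(F) = 1/(2*(-22)*(-85 - 22)) = 1/(2*(-22)*(-107)) = 1/4708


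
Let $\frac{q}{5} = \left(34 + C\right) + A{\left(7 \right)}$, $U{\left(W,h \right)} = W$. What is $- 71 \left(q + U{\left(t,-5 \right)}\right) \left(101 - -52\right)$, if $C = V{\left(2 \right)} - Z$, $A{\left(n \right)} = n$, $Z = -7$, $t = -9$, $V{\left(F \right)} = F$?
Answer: $-2617983$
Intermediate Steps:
$C = 9$ ($C = 2 - -7 = 2 + 7 = 9$)
$q = 250$ ($q = 5 \left(\left(34 + 9\right) + 7\right) = 5 \left(43 + 7\right) = 5 \cdot 50 = 250$)
$- 71 \left(q + U{\left(t,-5 \right)}\right) \left(101 - -52\right) = - 71 \left(250 - 9\right) \left(101 - -52\right) = \left(-71\right) 241 \left(101 + 52\right) = \left(-17111\right) 153 = -2617983$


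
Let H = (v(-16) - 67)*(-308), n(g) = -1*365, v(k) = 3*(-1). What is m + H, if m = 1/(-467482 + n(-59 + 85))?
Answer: 10086781319/467847 ≈ 21560.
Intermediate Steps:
v(k) = -3
n(g) = -365
H = 21560 (H = (-3 - 67)*(-308) = -70*(-308) = 21560)
m = -1/467847 (m = 1/(-467482 - 365) = 1/(-467847) = -1/467847 ≈ -2.1375e-6)
m + H = -1/467847 + 21560 = 10086781319/467847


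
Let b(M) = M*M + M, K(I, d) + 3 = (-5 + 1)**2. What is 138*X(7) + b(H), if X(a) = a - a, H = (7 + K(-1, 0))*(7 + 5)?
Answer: 57840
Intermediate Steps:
K(I, d) = 13 (K(I, d) = -3 + (-5 + 1)**2 = -3 + (-4)**2 = -3 + 16 = 13)
H = 240 (H = (7 + 13)*(7 + 5) = 20*12 = 240)
X(a) = 0
b(M) = M + M**2 (b(M) = M**2 + M = M + M**2)
138*X(7) + b(H) = 138*0 + 240*(1 + 240) = 0 + 240*241 = 0 + 57840 = 57840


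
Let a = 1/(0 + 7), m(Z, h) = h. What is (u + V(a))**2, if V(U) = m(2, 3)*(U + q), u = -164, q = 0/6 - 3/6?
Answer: 5340721/196 ≈ 27249.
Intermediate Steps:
q = -1/2 (q = 0*(1/6) - 3*1/6 = 0 - 1/2 = -1/2 ≈ -0.50000)
a = 1/7 ≈ 0.14286
V(U) = -3/2 + 3*U (V(U) = 3*(U - 1/2) = 3*(-1/2 + U) = -3/2 + 3*U)
(u + V(a))**2 = (-164 + (-3/2 + 3*(1/7)))**2 = (-164 + (-3/2 + 3/7))**2 = (-164 - 15/14)**2 = (-2311/14)**2 = 5340721/196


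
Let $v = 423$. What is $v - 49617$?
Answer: $-49194$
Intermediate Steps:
$v - 49617 = 423 - 49617 = -49194$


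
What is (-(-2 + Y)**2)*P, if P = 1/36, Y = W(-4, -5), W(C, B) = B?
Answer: -49/36 ≈ -1.3611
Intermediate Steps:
Y = -5
P = 1/36 ≈ 0.027778
(-(-2 + Y)**2)*P = -(-2 - 5)**2*(1/36) = -1*(-7)**2*(1/36) = -1*49*(1/36) = -49*1/36 = -49/36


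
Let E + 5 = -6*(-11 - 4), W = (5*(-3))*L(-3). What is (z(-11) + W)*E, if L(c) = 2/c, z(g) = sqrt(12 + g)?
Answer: 935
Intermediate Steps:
W = 10 (W = (5*(-3))*(2/(-3)) = -30*(-1)/3 = -15*(-2/3) = 10)
E = 85 (E = -5 - 6*(-11 - 4) = -5 - 6*(-15) = -5 + 90 = 85)
(z(-11) + W)*E = (sqrt(12 - 11) + 10)*85 = (sqrt(1) + 10)*85 = (1 + 10)*85 = 11*85 = 935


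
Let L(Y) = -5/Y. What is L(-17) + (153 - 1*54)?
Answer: 1688/17 ≈ 99.294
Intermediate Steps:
L(-17) + (153 - 1*54) = -5/(-17) + (153 - 1*54) = -5*(-1/17) + (153 - 54) = 5/17 + 99 = 1688/17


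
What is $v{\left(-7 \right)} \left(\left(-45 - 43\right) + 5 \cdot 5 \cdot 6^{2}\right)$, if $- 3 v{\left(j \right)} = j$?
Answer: $\frac{5684}{3} \approx 1894.7$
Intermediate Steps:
$v{\left(j \right)} = - \frac{j}{3}$
$v{\left(-7 \right)} \left(\left(-45 - 43\right) + 5 \cdot 5 \cdot 6^{2}\right) = \left(- \frac{1}{3}\right) \left(-7\right) \left(\left(-45 - 43\right) + 5 \cdot 5 \cdot 6^{2}\right) = \frac{7 \left(\left(-45 - 43\right) + 25 \cdot 36\right)}{3} = \frac{7 \left(-88 + 900\right)}{3} = \frac{7}{3} \cdot 812 = \frac{5684}{3}$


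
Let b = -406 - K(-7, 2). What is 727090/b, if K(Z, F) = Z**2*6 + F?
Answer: -27965/27 ≈ -1035.7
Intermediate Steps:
K(Z, F) = F + 6*Z**2 (K(Z, F) = 6*Z**2 + F = F + 6*Z**2)
b = -702 (b = -406 - (2 + 6*(-7)**2) = -406 - (2 + 6*49) = -406 - (2 + 294) = -406 - 1*296 = -406 - 296 = -702)
727090/b = 727090/(-702) = 727090*(-1/702) = -27965/27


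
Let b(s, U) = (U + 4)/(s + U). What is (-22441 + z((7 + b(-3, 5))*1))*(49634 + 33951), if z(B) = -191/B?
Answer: -43173742125/23 ≈ -1.8771e+9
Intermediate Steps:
b(s, U) = (4 + U)/(U + s)
(-22441 + z((7 + b(-3, 5))*1))*(49634 + 33951) = (-22441 - 191/(7 + (4 + 5)/(5 - 3)))*(49634 + 33951) = (-22441 - 191/(7 + 9/2))*83585 = (-22441 - 191/((23/2)*1))*83585 = (-22441 - 191/23/2)*83585 = (-22441 - 191*2/23)*83585 = (-22441 - 382/23)*83585 = -516525/23*83585 = -43173742125/23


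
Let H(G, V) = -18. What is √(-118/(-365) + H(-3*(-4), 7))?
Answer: 2*I*√588745/365 ≈ 4.2044*I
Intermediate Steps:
√(-118/(-365) + H(-3*(-4), 7)) = √(-118/(-365) - 18) = √(-118*(-1/365) - 18) = √(118/365 - 18) = √(-6452/365) = 2*I*√588745/365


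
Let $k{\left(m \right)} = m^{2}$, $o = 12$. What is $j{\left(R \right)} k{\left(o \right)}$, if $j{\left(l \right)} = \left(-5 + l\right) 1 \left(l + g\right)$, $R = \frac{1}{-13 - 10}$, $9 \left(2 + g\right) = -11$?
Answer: $\frac{1254656}{529} \approx 2371.8$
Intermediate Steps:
$g = - \frac{29}{9}$ ($g = -2 + \frac{1}{9} \left(-11\right) = -2 - \frac{11}{9} = - \frac{29}{9} \approx -3.2222$)
$R = - \frac{1}{23}$ ($R = \frac{1}{-23} = - \frac{1}{23} \approx -0.043478$)
$j{\left(l \right)} = \left(-5 + l\right) \left(- \frac{29}{9} + l\right)$ ($j{\left(l \right)} = \left(-5 + l\right) 1 \left(l - \frac{29}{9}\right) = \left(-5 + l\right) \left(- \frac{29}{9} + l\right)$)
$j{\left(R \right)} k{\left(o \right)} = \left(\frac{145}{9} + \left(- \frac{1}{23}\right)^{2} - - \frac{74}{207}\right) 12^{2} = \left(\frac{145}{9} + \frac{1}{529} + \frac{74}{207}\right) 144 = \frac{78416}{4761} \cdot 144 = \frac{1254656}{529}$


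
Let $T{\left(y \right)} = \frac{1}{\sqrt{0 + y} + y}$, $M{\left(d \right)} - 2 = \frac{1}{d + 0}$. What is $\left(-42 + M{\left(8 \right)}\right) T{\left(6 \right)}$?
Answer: $- \frac{319}{40} + \frac{319 \sqrt{6}}{240} \approx -4.7192$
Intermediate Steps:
$M{\left(d \right)} = 2 + \frac{1}{d}$ ($M{\left(d \right)} = 2 + \frac{1}{d + 0} = 2 + \frac{1}{d}$)
$T{\left(y \right)} = \frac{1}{y + \sqrt{y}}$ ($T{\left(y \right)} = \frac{1}{\sqrt{y} + y} = \frac{1}{y + \sqrt{y}}$)
$\left(-42 + M{\left(8 \right)}\right) T{\left(6 \right)} = \frac{-42 + \left(2 + \frac{1}{8}\right)}{6 + \sqrt{6}} = \frac{-42 + \frac{17}{8}}{6 + \sqrt{6}} = - \frac{319}{8 \left(6 + \sqrt{6}\right)}$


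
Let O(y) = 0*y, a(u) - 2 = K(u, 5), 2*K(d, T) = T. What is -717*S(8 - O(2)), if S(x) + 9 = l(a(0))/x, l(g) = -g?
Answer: 109701/16 ≈ 6856.3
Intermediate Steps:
K(d, T) = T/2
a(u) = 9/2 (a(u) = 2 + (1/2)*5 = 2 + 5/2 = 9/2)
O(y) = 0
S(x) = -9 - 9/(2*x) (S(x) = -9 + (-1*9/2)/x = -9 - 9/(2*x))
-717*S(8 - O(2)) = -717*(-9 - 9/(2*(8 - 1*0))) = -717*(-9 - 9/(2*(8 + 0))) = -717*(-9 - 9/2/8) = -717*(-9 - 9/2*1/8) = -717*(-9 - 9/16) = -717*(-153/16) = 109701/16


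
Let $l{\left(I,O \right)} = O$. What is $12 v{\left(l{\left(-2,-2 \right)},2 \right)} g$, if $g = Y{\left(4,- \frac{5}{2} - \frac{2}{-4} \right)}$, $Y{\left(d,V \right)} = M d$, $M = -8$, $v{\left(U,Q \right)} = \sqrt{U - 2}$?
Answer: $- 768 i \approx - 768.0 i$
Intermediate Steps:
$v{\left(U,Q \right)} = \sqrt{-2 + U}$
$Y{\left(d,V \right)} = - 8 d$
$g = -32$ ($g = \left(-8\right) 4 = -32$)
$12 v{\left(l{\left(-2,-2 \right)},2 \right)} g = 12 \sqrt{-2 - 2} \left(-32\right) = 12 \sqrt{-4} \left(-32\right) = 12 \cdot 2 i \left(-32\right) = 24 i \left(-32\right) = - 768 i$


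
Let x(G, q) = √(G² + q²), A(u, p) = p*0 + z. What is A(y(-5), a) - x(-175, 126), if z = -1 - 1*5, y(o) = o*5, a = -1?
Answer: -6 - 7*√949 ≈ -221.64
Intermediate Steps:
y(o) = 5*o
z = -6 (z = -1 - 5 = -6)
A(u, p) = -6 (A(u, p) = p*0 - 6 = 0 - 6 = -6)
A(y(-5), a) - x(-175, 126) = -6 - √((-175)² + 126²) = -6 - √(30625 + 15876) = -6 - √46501 = -6 - 7*√949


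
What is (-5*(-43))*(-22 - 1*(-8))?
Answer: -3010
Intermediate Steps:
(-5*(-43))*(-22 - 1*(-8)) = 215*(-22 + 8) = 215*(-14) = -3010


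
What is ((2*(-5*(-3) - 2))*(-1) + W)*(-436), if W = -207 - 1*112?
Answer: 150420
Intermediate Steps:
W = -319 (W = -207 - 112 = -319)
((2*(-5*(-3) - 2))*(-1) + W)*(-436) = ((2*(-5*(-3) - 2))*(-1) - 319)*(-436) = ((2*(15 - 2))*(-1) - 319)*(-436) = ((2*13)*(-1) - 319)*(-436) = (26*(-1) - 319)*(-436) = (-26 - 319)*(-436) = -345*(-436) = 150420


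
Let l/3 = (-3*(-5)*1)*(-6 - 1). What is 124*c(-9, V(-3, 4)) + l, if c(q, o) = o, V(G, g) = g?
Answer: 181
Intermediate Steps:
l = -315 (l = 3*((-3*(-5)*1)*(-6 - 1)) = 3*((15*1)*(-7)) = 3*(15*(-7)) = 3*(-105) = -315)
124*c(-9, V(-3, 4)) + l = 124*4 - 315 = 496 - 315 = 181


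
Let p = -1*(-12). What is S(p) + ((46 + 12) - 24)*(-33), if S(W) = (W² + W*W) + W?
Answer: -822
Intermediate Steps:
p = 12
S(W) = W + 2*W² (S(W) = (W² + W²) + W = 2*W² + W = W + 2*W²)
S(p) + ((46 + 12) - 24)*(-33) = 12*(1 + 2*12) + ((46 + 12) - 24)*(-33) = 12*(1 + 24) + (58 - 24)*(-33) = 12*25 + 34*(-33) = 300 - 1122 = -822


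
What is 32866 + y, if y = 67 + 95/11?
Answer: 362358/11 ≈ 32942.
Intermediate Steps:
y = 832/11 (y = 67 + 95*(1/11) = 67 + 95/11 = 832/11 ≈ 75.636)
32866 + y = 32866 + 832/11 = 362358/11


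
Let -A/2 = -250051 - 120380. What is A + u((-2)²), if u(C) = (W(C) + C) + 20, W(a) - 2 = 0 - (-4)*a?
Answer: 740904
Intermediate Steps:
W(a) = 2 + 4*a (W(a) = 2 + (0 - (-4)*a) = 2 + (0 + 4*a) = 2 + 4*a)
u(C) = 22 + 5*C (u(C) = ((2 + 4*C) + C) + 20 = (2 + 5*C) + 20 = 22 + 5*C)
A = 740862 (A = -2*(-250051 - 120380) = -2*(-370431) = 740862)
A + u((-2)²) = 740862 + (22 + 5*(-2)²) = 740862 + (22 + 5*4) = 740862 + (22 + 20) = 740862 + 42 = 740904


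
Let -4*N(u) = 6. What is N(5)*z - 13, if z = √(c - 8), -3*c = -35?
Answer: -13 - √33/2 ≈ -15.872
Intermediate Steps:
c = 35/3 (c = -⅓*(-35) = 35/3 ≈ 11.667)
N(u) = -3/2 (N(u) = -¼*6 = -3/2)
z = √33/3 (z = √(35/3 - 8) = √(11/3) = √33/3 ≈ 1.9149)
N(5)*z - 13 = -√33/2 - 13 = -13 - √33/2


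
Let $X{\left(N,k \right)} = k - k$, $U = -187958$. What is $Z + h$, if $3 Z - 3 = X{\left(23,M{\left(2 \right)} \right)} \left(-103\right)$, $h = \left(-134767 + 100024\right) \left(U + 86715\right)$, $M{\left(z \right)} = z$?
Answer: $3517485550$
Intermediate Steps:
$X{\left(N,k \right)} = 0$
$h = 3517485549$ ($h = \left(-134767 + 100024\right) \left(-187958 + 86715\right) = \left(-34743\right) \left(-101243\right) = 3517485549$)
$Z = 1$ ($Z = 1 + \frac{0 \left(-103\right)}{3} = 1 + \frac{1}{3} \cdot 0 = 1 + 0 = 1$)
$Z + h = 1 + 3517485549 = 3517485550$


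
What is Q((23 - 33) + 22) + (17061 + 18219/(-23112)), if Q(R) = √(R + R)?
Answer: 131431871/7704 + 2*√6 ≈ 17065.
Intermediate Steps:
Q(R) = √2*√R (Q(R) = √(2*R) = √2*√R)
Q((23 - 33) + 22) + (17061 + 18219/(-23112)) = √2*√((23 - 33) + 22) + (17061 + 18219/(-23112)) = √2*√(-10 + 22) + (17061 + 18219*(-1/23112)) = √2*√12 + (17061 - 6073/7704) = √2*(2*√3) + 131431871/7704 = 2*√6 + 131431871/7704 = 131431871/7704 + 2*√6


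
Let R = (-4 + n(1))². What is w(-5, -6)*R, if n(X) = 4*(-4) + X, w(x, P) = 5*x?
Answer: -9025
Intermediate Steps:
n(X) = -16 + X
R = 361 (R = (-4 + (-16 + 1))² = (-4 - 15)² = (-19)² = 361)
w(-5, -6)*R = (5*(-5))*361 = -25*361 = -9025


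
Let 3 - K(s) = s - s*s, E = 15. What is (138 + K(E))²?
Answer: 123201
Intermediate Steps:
K(s) = 3 + s² - s (K(s) = 3 - (s - s*s) = 3 - (s - s²) = 3 + (s² - s) = 3 + s² - s)
(138 + K(E))² = (138 + (3 + 15² - 1*15))² = (138 + (3 + 225 - 15))² = (138 + 213)² = 351² = 123201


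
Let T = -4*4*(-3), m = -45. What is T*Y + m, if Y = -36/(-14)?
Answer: 549/7 ≈ 78.429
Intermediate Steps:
T = 48 (T = -16*(-3) = 48)
Y = 18/7 (Y = -36*(-1/14) = 18/7 ≈ 2.5714)
T*Y + m = 48*(18/7) - 45 = 864/7 - 45 = 549/7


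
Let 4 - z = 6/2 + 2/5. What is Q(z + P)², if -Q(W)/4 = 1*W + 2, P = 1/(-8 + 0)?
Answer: 9801/100 ≈ 98.010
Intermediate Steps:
z = ⅗ (z = 4 - (6/2 + 2/5) = 4 - (6*(½) + 2*(⅕)) = 4 - (3 + ⅖) = 4 - 1*17/5 = 4 - 17/5 = ⅗ ≈ 0.60000)
P = -⅛ (P = 1/(-8) = -⅛ ≈ -0.12500)
Q(W) = -8 - 4*W (Q(W) = -4*(1*W + 2) = -4*(W + 2) = -4*(2 + W) = -8 - 4*W)
Q(z + P)² = (-8 - 4*(⅗ - ⅛))² = (-8 - 4*19/40)² = (-8 - 19/10)² = (-99/10)² = 9801/100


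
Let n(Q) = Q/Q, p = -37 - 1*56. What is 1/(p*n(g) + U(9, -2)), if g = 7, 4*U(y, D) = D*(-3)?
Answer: -2/183 ≈ -0.010929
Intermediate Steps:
U(y, D) = -3*D/4 (U(y, D) = (D*(-3))/4 = (-3*D)/4 = -3*D/4)
p = -93 (p = -37 - 56 = -93)
n(Q) = 1
1/(p*n(g) + U(9, -2)) = 1/(-93*1 - ¾*(-2)) = 1/(-93 + 3/2) = 1/(-183/2) = -2/183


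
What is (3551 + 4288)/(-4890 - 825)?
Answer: -871/635 ≈ -1.3717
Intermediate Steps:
(3551 + 4288)/(-4890 - 825) = 7839/(-5715) = 7839*(-1/5715) = -871/635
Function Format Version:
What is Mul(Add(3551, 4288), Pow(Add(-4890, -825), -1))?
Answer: Rational(-871, 635) ≈ -1.3717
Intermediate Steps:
Mul(Add(3551, 4288), Pow(Add(-4890, -825), -1)) = Mul(7839, Pow(-5715, -1)) = Mul(7839, Rational(-1, 5715)) = Rational(-871, 635)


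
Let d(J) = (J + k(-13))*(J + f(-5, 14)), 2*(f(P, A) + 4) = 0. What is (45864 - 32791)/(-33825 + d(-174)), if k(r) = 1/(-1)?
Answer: -13073/2675 ≈ -4.8871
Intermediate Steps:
f(P, A) = -4 (f(P, A) = -4 + (½)*0 = -4 + 0 = -4)
k(r) = -1
d(J) = (-1 + J)*(-4 + J) (d(J) = (J - 1)*(J - 4) = (-1 + J)*(-4 + J))
(45864 - 32791)/(-33825 + d(-174)) = (45864 - 32791)/(-33825 + (4 + (-174)² - 5*(-174))) = 13073/(-33825 + (4 + 30276 + 870)) = 13073/(-33825 + 31150) = 13073/(-2675) = 13073*(-1/2675) = -13073/2675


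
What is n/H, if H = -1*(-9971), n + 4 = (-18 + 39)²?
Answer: 437/9971 ≈ 0.043827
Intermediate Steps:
n = 437 (n = -4 + (-18 + 39)² = -4 + 21² = -4 + 441 = 437)
H = 9971
n/H = 437/9971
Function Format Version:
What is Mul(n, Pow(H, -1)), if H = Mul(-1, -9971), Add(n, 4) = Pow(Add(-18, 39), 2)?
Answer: Rational(437, 9971) ≈ 0.043827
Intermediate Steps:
n = 437 (n = Add(-4, Pow(Add(-18, 39), 2)) = Add(-4, Pow(21, 2)) = Add(-4, 441) = 437)
H = 9971
Mul(n, Pow(H, -1)) = Mul(437, Pow(9971, -1)) = Mul(437, Rational(1, 9971)) = Rational(437, 9971)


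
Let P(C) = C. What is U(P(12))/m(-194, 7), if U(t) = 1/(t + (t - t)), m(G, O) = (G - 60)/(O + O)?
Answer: -7/1524 ≈ -0.0045932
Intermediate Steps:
m(G, O) = (-60 + G)/(2*O) (m(G, O) = (-60 + G)/((2*O)) = (-60 + G)*(1/(2*O)) = (-60 + G)/(2*O))
U(t) = 1/t (U(t) = 1/(t + 0) = 1/t)
U(P(12))/m(-194, 7) = 1/(12*(((1/2)*(-60 - 194)/7))) = 1/(12*(((1/2)*(1/7)*(-254)))) = 1/(12*(-127/7)) = (1/12)*(-7/127) = -7/1524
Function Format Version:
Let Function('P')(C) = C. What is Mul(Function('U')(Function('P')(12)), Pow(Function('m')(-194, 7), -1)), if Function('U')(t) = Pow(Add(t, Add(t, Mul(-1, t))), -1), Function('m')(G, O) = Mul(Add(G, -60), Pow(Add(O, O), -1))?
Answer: Rational(-7, 1524) ≈ -0.0045932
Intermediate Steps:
Function('m')(G, O) = Mul(Rational(1, 2), Pow(O, -1), Add(-60, G)) (Function('m')(G, O) = Mul(Add(-60, G), Pow(Mul(2, O), -1)) = Mul(Add(-60, G), Mul(Rational(1, 2), Pow(O, -1))) = Mul(Rational(1, 2), Pow(O, -1), Add(-60, G)))
Function('U')(t) = Pow(t, -1) (Function('U')(t) = Pow(Add(t, 0), -1) = Pow(t, -1))
Mul(Function('U')(Function('P')(12)), Pow(Function('m')(-194, 7), -1)) = Mul(Pow(12, -1), Pow(Mul(Rational(1, 2), Pow(7, -1), Add(-60, -194)), -1)) = Mul(Rational(1, 12), Pow(Mul(Rational(1, 2), Rational(1, 7), -254), -1)) = Mul(Rational(1, 12), Pow(Rational(-127, 7), -1)) = Mul(Rational(1, 12), Rational(-7, 127)) = Rational(-7, 1524)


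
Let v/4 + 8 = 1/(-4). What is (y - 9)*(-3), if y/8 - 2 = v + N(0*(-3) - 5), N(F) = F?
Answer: 891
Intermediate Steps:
v = -33 (v = -32 + 4/(-4) = -32 + 4*(-¼) = -32 - 1 = -33)
y = -288 (y = 16 + 8*(-33 + (0*(-3) - 5)) = 16 + 8*(-33 + (0 - 5)) = 16 + 8*(-33 - 5) = 16 + 8*(-38) = 16 - 304 = -288)
(y - 9)*(-3) = (-288 - 9)*(-3) = -297*(-3) = 891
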